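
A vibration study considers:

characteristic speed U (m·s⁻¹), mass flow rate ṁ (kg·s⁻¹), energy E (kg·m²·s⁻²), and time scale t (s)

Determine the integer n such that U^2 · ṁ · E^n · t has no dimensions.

-1

Balance the M exponent: (1)·n from E, plus 2·(0) + (1) + (0) = 1 from the rest, must sum to zero.
n + 1 = 0, so n = -1.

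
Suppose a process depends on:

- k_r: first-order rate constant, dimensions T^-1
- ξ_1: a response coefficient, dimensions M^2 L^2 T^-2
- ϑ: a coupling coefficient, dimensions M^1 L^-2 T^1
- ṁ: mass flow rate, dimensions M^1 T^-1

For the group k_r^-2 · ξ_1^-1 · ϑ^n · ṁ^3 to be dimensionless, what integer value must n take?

Balance the M exponent: (1)·n from ϑ, plus −2·(0) − (2) + 3·(1) = 1 from the rest, must sum to zero.
n + 1 = 0, so n = -1.

-1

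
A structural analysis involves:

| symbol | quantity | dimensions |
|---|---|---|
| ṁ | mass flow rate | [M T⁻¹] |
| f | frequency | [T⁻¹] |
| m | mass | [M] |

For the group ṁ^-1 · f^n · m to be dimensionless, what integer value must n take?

1

Balance the T exponent: (-1)·n from f, plus −(-1) + (0) = 1 from the rest, must sum to zero.
−n + 1 = 0, so n = 1.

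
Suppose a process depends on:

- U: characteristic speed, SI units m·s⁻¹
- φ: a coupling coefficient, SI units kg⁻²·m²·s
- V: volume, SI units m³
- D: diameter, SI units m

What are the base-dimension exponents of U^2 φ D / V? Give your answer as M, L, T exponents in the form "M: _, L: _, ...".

Collect each base-dimension exponent across the product:
  M: 2·(0) + (-2) − (0) + (0) = -2
  L: 2·(1) + (2) − (3) + (1) = 2
  T: 2·(-1) + (1) − (0) + (0) = -1
So the dimensions are [M⁻² L² T⁻¹].

M: -2, L: 2, T: -1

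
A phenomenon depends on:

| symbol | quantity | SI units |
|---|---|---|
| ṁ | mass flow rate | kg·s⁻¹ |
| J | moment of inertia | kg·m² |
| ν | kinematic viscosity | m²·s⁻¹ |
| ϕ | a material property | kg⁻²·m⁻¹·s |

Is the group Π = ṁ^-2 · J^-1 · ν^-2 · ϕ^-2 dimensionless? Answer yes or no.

no

Sum the exponent of each base dimension across the product:
  M: −2·[ṁ]_M − [J]_M − 2·[ν]_M − 2·[ϕ]_M = −2·(1) − (1) − 2·(0) − 2·(-2) = 1
  L: −2·[ṁ]_L − [J]_L − 2·[ν]_L − 2·[ϕ]_L = −2·(0) − (2) − 2·(2) − 2·(-1) = -4
  T: −2·[ṁ]_T − [J]_T − 2·[ν]_T − 2·[ϕ]_T = −2·(-1) − (0) − 2·(-1) − 2·(1) = 2
Net dimensions [M L⁻⁴ T²] ≠ [1] — not dimensionless.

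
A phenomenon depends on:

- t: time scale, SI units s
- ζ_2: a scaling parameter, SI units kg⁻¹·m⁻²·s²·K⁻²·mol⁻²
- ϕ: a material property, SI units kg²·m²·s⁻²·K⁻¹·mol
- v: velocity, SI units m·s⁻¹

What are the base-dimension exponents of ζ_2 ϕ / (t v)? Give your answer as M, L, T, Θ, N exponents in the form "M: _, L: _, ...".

M: 1, L: -1, T: 0, Θ: -3, N: -1

Collect each base-dimension exponent across the product:
  M: −(0) + (-1) + (2) − (0) = 1
  L: −(0) + (-2) + (2) − (1) = -1
  T: −(1) + (2) + (-2) − (-1) = 0
  Θ: −(0) + (-2) + (-1) − (0) = -3
  N: −(0) + (-2) + (1) − (0) = -1
So the dimensions are [M L⁻¹ Θ⁻³ N⁻¹].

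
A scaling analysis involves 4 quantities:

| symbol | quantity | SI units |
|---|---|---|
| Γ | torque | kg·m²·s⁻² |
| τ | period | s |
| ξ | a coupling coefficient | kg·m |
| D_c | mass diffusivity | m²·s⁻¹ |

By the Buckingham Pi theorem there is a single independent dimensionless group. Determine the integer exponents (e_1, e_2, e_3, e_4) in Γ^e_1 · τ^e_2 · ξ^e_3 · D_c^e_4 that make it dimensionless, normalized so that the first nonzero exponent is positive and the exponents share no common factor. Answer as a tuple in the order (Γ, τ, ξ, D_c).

(2, 3, -2, -1)

M: e_1·(1) + e_2·(0) + e_3·(1) + e_4·(0) = 0
L: e_1·(2) + e_2·(0) + e_3·(1) + e_4·(2) = 0
T: e_1·(-2) + e_2·(1) + e_3·(0) + e_4·(-1) = 0
Solving this homogeneous linear system for the smallest-integer solution (first nonzero entry positive) gives (2, 3, -2, -1).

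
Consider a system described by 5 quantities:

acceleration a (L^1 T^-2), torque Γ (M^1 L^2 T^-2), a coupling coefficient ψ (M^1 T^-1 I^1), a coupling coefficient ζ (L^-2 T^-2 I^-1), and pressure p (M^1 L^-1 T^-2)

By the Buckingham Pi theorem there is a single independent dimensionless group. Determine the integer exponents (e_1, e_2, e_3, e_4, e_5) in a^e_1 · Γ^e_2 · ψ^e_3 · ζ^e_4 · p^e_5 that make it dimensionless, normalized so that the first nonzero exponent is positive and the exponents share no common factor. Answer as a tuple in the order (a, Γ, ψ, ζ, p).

(1, -1, -2, -2, 3)

M: e_1·(0) + e_2·(1) + e_3·(1) + e_4·(0) + e_5·(1) = 0
L: e_1·(1) + e_2·(2) + e_3·(0) + e_4·(-2) + e_5·(-1) = 0
T: e_1·(-2) + e_2·(-2) + e_3·(-1) + e_4·(-2) + e_5·(-2) = 0
I: e_1·(0) + e_2·(0) + e_3·(1) + e_4·(-1) + e_5·(0) = 0
Solving this homogeneous linear system for the smallest-integer solution (first nonzero entry positive) gives (1, -1, -2, -2, 3).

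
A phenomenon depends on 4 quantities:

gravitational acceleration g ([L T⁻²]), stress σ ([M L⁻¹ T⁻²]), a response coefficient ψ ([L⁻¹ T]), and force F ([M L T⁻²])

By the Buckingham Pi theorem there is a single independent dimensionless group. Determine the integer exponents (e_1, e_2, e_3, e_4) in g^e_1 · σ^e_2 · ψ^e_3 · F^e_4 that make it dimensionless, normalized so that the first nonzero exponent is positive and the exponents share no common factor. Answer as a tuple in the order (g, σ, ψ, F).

M: e_1·(0) + e_2·(1) + e_3·(0) + e_4·(1) = 0
L: e_1·(1) + e_2·(-1) + e_3·(-1) + e_4·(1) = 0
T: e_1·(-2) + e_2·(-2) + e_3·(1) + e_4·(-2) = 0
Solving this homogeneous linear system for the smallest-integer solution (first nonzero entry positive) gives (2, -1, 4, 1).

(2, -1, 4, 1)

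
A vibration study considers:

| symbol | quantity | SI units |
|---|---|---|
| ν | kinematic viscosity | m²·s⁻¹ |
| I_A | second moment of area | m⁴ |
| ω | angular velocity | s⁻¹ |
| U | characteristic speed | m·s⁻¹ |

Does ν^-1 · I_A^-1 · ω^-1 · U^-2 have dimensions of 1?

no

Sum the exponent of each base dimension across the product:
  L: −[ν]_L − [I_A]_L − [ω]_L − 2·[U]_L = −(2) − (4) − (0) − 2·(1) = -8
  T: −[ν]_T − [I_A]_T − [ω]_T − 2·[U]_T = −(-1) − (0) − (-1) − 2·(-1) = 4
Net dimensions [L⁻⁸ T⁴] ≠ [1] — not dimensionless.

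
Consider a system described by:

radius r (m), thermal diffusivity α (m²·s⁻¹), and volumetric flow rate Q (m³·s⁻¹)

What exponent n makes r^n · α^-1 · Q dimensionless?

Balance the L exponent: (1)·n from r, plus −(2) + (3) = 1 from the rest, must sum to zero.
n + 1 = 0, so n = -1.

-1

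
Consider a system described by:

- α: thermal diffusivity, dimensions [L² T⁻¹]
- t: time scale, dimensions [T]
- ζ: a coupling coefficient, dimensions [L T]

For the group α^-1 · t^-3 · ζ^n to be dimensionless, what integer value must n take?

2

Balance the L exponent: (1)·n from ζ, plus −(2) − 3·(0) = -2 from the rest, must sum to zero.
n − 2 = 0, so n = 2.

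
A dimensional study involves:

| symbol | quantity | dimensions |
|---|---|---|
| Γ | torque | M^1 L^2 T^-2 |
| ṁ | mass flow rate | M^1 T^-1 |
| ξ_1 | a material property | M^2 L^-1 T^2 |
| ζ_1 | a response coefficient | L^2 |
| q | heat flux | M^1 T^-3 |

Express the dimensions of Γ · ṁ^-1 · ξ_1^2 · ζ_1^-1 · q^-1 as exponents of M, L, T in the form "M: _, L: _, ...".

Collect each base-dimension exponent across the product:
  M: (1) − (1) + 2·(2) − (0) − (1) = 3
  L: (2) − (0) + 2·(-1) − (2) − (0) = -2
  T: (-2) − (-1) + 2·(2) − (0) − (-3) = 6
So the dimensions are [M³ L⁻² T⁶].

M: 3, L: -2, T: 6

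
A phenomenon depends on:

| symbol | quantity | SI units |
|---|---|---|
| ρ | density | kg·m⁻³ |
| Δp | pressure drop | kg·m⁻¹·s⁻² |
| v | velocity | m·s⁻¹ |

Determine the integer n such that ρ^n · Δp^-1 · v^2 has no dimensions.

1

Balance the M exponent: (1)·n from ρ, plus −(1) + 2·(0) = -1 from the rest, must sum to zero.
n − 1 = 0, so n = 1.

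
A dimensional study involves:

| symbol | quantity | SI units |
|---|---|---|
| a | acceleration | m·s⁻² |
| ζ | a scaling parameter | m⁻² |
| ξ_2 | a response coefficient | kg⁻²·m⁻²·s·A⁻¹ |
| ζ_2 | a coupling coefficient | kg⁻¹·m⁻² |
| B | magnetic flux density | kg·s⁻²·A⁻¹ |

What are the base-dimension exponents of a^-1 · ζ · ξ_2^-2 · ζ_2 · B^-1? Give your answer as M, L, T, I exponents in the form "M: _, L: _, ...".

M: 2, L: -1, T: 2, I: 3

Collect each base-dimension exponent across the product:
  M: −(0) + (0) − 2·(-2) + (-1) − (1) = 2
  L: −(1) + (-2) − 2·(-2) + (-2) − (0) = -1
  T: −(-2) + (0) − 2·(1) + (0) − (-2) = 2
  I: −(0) + (0) − 2·(-1) + (0) − (-1) = 3
So the dimensions are [M² L⁻¹ T² I³].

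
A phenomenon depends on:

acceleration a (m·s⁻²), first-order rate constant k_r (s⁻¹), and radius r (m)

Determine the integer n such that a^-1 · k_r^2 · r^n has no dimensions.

1

Balance the L exponent: (1)·n from r, plus −(1) + 2·(0) = -1 from the rest, must sum to zero.
n − 1 = 0, so n = 1.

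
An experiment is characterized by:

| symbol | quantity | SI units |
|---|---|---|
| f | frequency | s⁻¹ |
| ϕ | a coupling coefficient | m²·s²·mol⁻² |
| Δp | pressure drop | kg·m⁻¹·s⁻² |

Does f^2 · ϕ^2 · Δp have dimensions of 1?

no

Sum the exponent of each base dimension across the product:
  M: 2·[f]_M + 2·[ϕ]_M + [Δp]_M = 2·(0) + 2·(0) + (1) = 1
  L: 2·[f]_L + 2·[ϕ]_L + [Δp]_L = 2·(0) + 2·(2) + (-1) = 3
  T: 2·[f]_T + 2·[ϕ]_T + [Δp]_T = 2·(-1) + 2·(2) + (-2) = 0
  N: 2·[f]_N + 2·[ϕ]_N + [Δp]_N = 2·(0) + 2·(-2) + (0) = -4
Net dimensions [M L³ N⁻⁴] ≠ [1] — not dimensionless.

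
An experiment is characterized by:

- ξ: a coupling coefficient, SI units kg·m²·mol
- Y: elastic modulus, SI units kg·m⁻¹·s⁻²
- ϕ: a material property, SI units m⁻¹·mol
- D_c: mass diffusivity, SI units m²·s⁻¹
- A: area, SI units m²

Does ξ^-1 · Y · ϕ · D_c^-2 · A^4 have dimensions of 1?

yes

Sum the exponent of each base dimension across the product:
  M: −[ξ]_M + [Y]_M + [ϕ]_M − 2·[D_c]_M + 4·[A]_M = −(1) + (1) + (0) − 2·(0) + 4·(0) = 0
  L: −[ξ]_L + [Y]_L + [ϕ]_L − 2·[D_c]_L + 4·[A]_L = −(2) + (-1) + (-1) − 2·(2) + 4·(2) = 0
  T: −[ξ]_T + [Y]_T + [ϕ]_T − 2·[D_c]_T + 4·[A]_T = −(0) + (-2) + (0) − 2·(-1) + 4·(0) = 0
  N: −[ξ]_N + [Y]_N + [ϕ]_N − 2·[D_c]_N + 4·[A]_N = −(1) + (0) + (1) − 2·(0) + 4·(0) = 0
All base exponents vanish — dimensionless.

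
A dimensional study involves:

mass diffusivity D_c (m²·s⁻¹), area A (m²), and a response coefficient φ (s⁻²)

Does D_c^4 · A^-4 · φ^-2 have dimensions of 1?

yes

Sum the exponent of each base dimension across the product:
  M: 4·[D_c]_M − 4·[A]_M − 2·[φ]_M = 4·(0) − 4·(0) − 2·(0) = 0
  L: 4·[D_c]_L − 4·[A]_L − 2·[φ]_L = 4·(2) − 4·(2) − 2·(0) = 0
  T: 4·[D_c]_T − 4·[A]_T − 2·[φ]_T = 4·(-1) − 4·(0) − 2·(-2) = 0
All base exponents vanish — dimensionless.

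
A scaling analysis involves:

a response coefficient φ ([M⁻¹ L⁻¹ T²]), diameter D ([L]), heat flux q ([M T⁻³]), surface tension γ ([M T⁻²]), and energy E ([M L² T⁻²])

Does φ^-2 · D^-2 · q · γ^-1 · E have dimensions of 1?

Sum the exponent of each base dimension across the product:
  M: −2·[φ]_M − 2·[D]_M + [q]_M − [γ]_M + [E]_M = −2·(-1) − 2·(0) + (1) − (1) + (1) = 3
  L: −2·[φ]_L − 2·[D]_L + [q]_L − [γ]_L + [E]_L = −2·(-1) − 2·(1) + (0) − (0) + (2) = 2
  T: −2·[φ]_T − 2·[D]_T + [q]_T − [γ]_T + [E]_T = −2·(2) − 2·(0) + (-3) − (-2) + (-2) = -7
Net dimensions [M³ L² T⁻⁷] ≠ [1] — not dimensionless.

no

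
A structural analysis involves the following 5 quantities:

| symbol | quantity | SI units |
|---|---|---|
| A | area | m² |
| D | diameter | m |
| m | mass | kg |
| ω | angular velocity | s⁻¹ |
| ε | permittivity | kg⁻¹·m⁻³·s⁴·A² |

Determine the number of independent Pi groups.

1

There are 5 variables and 4 base dimensions (M, L, T, I).
The dimension matrix has rank 4.
Independent dimensionless groups: 5 − 4 = 1.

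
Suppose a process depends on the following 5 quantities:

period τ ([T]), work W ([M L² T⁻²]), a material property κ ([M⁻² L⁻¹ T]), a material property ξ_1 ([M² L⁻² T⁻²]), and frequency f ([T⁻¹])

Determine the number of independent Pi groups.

2

There are 5 variables and 3 base dimensions (M, L, T).
The dimension matrix has rank 3.
Independent dimensionless groups: 5 − 3 = 2.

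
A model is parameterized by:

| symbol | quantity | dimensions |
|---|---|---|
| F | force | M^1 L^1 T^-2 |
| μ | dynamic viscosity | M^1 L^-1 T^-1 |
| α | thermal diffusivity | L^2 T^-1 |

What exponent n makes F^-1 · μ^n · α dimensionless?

1

Balance the M exponent: (1)·n from μ, plus −(1) + (0) = -1 from the rest, must sum to zero.
n − 1 = 0, so n = 1.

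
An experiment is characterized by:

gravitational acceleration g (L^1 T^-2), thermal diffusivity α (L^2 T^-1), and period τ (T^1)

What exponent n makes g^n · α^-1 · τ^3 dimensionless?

Balance the L exponent: (1)·n from g, plus −(2) + 3·(0) = -2 from the rest, must sum to zero.
n − 2 = 0, so n = 2.

2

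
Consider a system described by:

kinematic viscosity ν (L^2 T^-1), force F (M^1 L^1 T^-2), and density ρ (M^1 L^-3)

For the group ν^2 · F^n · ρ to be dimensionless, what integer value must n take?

-1

Balance the M exponent: (1)·n from F, plus 2·(0) + (1) = 1 from the rest, must sum to zero.
n + 1 = 0, so n = -1.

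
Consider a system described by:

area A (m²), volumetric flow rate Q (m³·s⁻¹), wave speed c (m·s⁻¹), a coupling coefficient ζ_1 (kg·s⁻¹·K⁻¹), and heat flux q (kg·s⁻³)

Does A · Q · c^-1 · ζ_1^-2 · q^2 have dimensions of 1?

no

Sum the exponent of each base dimension across the product:
  M: [A]_M + [Q]_M − [c]_M − 2·[ζ_1]_M + 2·[q]_M = (0) + (0) − (0) − 2·(1) + 2·(1) = 0
  L: [A]_L + [Q]_L − [c]_L − 2·[ζ_1]_L + 2·[q]_L = (2) + (3) − (1) − 2·(0) + 2·(0) = 4
  T: [A]_T + [Q]_T − [c]_T − 2·[ζ_1]_T + 2·[q]_T = (0) + (-1) − (-1) − 2·(-1) + 2·(-3) = -4
  Θ: [A]_Θ + [Q]_Θ − [c]_Θ − 2·[ζ_1]_Θ + 2·[q]_Θ = (0) + (0) − (0) − 2·(-1) + 2·(0) = 2
Net dimensions [L⁴ T⁻⁴ Θ²] ≠ [1] — not dimensionless.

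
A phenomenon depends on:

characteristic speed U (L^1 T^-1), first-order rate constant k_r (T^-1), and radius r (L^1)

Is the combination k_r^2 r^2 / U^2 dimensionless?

yes

Sum the exponent of each base dimension across the product:
  M: −2·[U]_M + 2·[k_r]_M + 2·[r]_M = −2·(0) + 2·(0) + 2·(0) = 0
  L: −2·[U]_L + 2·[k_r]_L + 2·[r]_L = −2·(1) + 2·(0) + 2·(1) = 0
  T: −2·[U]_T + 2·[k_r]_T + 2·[r]_T = −2·(-1) + 2·(-1) + 2·(0) = 0
  I: −2·[U]_I + 2·[k_r]_I + 2·[r]_I = −2·(0) + 2·(0) + 2·(0) = 0
All base exponents vanish — dimensionless.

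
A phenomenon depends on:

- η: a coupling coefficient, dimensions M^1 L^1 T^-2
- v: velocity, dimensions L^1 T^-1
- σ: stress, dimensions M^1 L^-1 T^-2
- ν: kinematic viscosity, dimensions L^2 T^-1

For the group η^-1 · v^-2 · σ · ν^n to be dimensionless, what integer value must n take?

2

Balance the L exponent: (2)·n from ν, plus −(1) − 2·(1) + (-1) = -4 from the rest, must sum to zero.
2n − 4 = 0, so n = 2.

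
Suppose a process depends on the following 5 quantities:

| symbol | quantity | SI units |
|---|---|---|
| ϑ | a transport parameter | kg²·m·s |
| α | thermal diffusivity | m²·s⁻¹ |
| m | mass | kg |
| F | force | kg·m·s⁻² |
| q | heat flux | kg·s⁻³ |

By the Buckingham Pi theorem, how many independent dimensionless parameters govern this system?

There are 5 variables and 3 base dimensions (M, L, T).
The dimension matrix has rank 3.
Independent dimensionless groups: 5 − 3 = 2.

2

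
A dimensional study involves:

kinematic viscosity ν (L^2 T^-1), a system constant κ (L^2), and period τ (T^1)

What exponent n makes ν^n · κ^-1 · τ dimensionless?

1

Balance the L exponent: (2)·n from ν, plus −(2) + (0) = -2 from the rest, must sum to zero.
2n − 2 = 0, so n = 1.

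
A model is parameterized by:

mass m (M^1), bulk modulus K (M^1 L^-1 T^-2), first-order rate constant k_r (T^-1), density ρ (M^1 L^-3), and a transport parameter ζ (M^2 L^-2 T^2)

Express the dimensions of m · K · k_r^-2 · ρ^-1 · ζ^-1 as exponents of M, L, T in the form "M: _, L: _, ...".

M: -1, L: 4, T: -2

Collect each base-dimension exponent across the product:
  M: (1) + (1) − 2·(0) − (1) − (2) = -1
  L: (0) + (-1) − 2·(0) − (-3) − (-2) = 4
  T: (0) + (-2) − 2·(-1) − (0) − (2) = -2
So the dimensions are [M⁻¹ L⁴ T⁻²].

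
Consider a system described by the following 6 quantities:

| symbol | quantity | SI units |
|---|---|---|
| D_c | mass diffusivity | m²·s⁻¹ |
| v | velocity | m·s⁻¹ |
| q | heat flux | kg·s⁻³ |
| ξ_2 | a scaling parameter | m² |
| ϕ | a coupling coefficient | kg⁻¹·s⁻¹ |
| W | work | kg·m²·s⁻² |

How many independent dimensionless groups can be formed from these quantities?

3

There are 6 variables and 3 base dimensions (M, L, T).
The dimension matrix has rank 3.
Independent dimensionless groups: 6 − 3 = 3.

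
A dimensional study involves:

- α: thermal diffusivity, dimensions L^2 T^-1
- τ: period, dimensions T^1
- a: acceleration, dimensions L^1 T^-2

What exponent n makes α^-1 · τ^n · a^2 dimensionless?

Balance the T exponent: (1)·n from τ, plus −(-1) + 2·(-2) = -3 from the rest, must sum to zero.
n − 3 = 0, so n = 3.

3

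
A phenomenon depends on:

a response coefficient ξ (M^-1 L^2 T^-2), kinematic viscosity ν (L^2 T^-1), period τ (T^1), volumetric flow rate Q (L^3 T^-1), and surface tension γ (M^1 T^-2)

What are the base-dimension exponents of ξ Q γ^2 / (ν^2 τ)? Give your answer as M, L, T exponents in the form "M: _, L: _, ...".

Collect each base-dimension exponent across the product:
  M: (-1) − 2·(0) − (0) + (0) + 2·(1) = 1
  L: (2) − 2·(2) − (0) + (3) + 2·(0) = 1
  T: (-2) − 2·(-1) − (1) + (-1) + 2·(-2) = -6
So the dimensions are [M L T⁻⁶].

M: 1, L: 1, T: -6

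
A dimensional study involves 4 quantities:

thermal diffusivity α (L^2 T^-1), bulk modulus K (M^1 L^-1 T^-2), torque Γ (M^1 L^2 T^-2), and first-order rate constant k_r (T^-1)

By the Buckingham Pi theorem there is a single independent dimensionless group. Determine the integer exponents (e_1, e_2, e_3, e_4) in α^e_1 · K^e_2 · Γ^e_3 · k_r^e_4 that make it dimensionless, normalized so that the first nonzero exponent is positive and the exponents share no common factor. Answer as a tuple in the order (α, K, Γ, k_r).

M: e_1·(0) + e_2·(1) + e_3·(1) + e_4·(0) = 0
L: e_1·(2) + e_2·(-1) + e_3·(2) + e_4·(0) = 0
T: e_1·(-1) + e_2·(-2) + e_3·(-2) + e_4·(-1) = 0
Solving this homogeneous linear system for the smallest-integer solution (first nonzero entry positive) gives (3, 2, -2, -3).

(3, 2, -2, -3)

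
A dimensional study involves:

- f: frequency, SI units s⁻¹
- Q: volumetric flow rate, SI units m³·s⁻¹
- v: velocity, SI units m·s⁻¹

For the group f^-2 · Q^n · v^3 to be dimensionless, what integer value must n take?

-1

Balance the L exponent: (3)·n from Q, plus −2·(0) + 3·(1) = 3 from the rest, must sum to zero.
3n + 3 = 0, so n = -1.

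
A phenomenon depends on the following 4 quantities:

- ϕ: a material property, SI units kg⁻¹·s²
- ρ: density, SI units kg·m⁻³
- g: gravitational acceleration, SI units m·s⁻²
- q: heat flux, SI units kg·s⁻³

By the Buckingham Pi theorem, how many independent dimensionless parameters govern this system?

There are 4 variables and 3 base dimensions (M, L, T).
The dimension matrix has rank 3.
Independent dimensionless groups: 4 − 3 = 1.

1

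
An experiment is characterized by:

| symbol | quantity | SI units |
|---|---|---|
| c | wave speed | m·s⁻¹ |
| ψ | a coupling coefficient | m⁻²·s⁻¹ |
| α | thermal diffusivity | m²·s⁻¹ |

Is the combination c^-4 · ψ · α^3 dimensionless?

yes

Sum the exponent of each base dimension across the product:
  L: −4·[c]_L + [ψ]_L + 3·[α]_L = −4·(1) + (-2) + 3·(2) = 0
  T: −4·[c]_T + [ψ]_T + 3·[α]_T = −4·(-1) + (-1) + 3·(-1) = 0
All base exponents vanish — dimensionless.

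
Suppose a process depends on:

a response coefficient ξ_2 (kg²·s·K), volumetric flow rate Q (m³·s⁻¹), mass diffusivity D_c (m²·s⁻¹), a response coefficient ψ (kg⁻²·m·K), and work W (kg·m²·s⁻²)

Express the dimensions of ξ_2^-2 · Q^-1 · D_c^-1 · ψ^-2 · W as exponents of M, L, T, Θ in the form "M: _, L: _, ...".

Collect each base-dimension exponent across the product:
  M: −2·(2) − (0) − (0) − 2·(-2) + (1) = 1
  L: −2·(0) − (3) − (2) − 2·(1) + (2) = -5
  T: −2·(1) − (-1) − (-1) − 2·(0) + (-2) = -2
  Θ: −2·(1) − (0) − (0) − 2·(1) + (0) = -4
So the dimensions are [M L⁻⁵ T⁻² Θ⁻⁴].

M: 1, L: -5, T: -2, Θ: -4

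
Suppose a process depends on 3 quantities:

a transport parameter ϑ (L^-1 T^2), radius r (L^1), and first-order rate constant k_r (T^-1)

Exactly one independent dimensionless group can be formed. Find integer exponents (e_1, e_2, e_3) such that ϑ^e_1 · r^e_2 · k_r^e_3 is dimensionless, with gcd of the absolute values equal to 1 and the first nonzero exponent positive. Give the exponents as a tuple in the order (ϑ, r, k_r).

(1, 1, 2)

L: e_1·(-1) + e_2·(1) + e_3·(0) = 0
T: e_1·(2) + e_2·(0) + e_3·(-1) = 0
Solving this homogeneous linear system for the smallest-integer solution (first nonzero entry positive) gives (1, 1, 2).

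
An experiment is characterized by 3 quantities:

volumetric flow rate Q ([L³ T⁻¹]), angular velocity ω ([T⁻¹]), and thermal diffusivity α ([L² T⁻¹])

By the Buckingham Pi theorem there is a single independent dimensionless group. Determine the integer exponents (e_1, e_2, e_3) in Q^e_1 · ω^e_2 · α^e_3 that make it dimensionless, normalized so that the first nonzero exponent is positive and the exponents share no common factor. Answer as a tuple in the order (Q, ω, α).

L: e_1·(3) + e_2·(0) + e_3·(2) = 0
T: e_1·(-1) + e_2·(-1) + e_3·(-1) = 0
Solving this homogeneous linear system for the smallest-integer solution (first nonzero entry positive) gives (2, 1, -3).

(2, 1, -3)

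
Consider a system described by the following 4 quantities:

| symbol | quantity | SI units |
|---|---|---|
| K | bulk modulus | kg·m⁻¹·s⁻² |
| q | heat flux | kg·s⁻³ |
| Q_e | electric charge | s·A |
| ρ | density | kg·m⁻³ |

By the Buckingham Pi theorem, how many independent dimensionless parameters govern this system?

1

There are 4 variables and 4 base dimensions (M, L, T, I).
The dimension matrix has rank 3 (less than 4: the dimension vectors are linearly dependent).
Independent dimensionless groups: 4 − 3 = 1.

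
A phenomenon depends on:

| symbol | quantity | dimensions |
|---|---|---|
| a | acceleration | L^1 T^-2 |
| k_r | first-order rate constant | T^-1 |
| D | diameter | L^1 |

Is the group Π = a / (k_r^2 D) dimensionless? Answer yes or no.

Sum the exponent of each base dimension across the product:
  M: [a]_M − 2·[k_r]_M − [D]_M = (0) − 2·(0) − (0) = 0
  L: [a]_L − 2·[k_r]_L − [D]_L = (1) − 2·(0) − (1) = 0
  T: [a]_T − 2·[k_r]_T − [D]_T = (-2) − 2·(-1) − (0) = 0
All base exponents vanish — dimensionless.

yes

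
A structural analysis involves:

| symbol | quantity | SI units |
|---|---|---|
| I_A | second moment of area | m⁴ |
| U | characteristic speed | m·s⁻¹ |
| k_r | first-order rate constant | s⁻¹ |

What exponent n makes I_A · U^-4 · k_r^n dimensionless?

4

Balance the T exponent: (-1)·n from k_r, plus (0) − 4·(-1) = 4 from the rest, must sum to zero.
−n + 4 = 0, so n = 4.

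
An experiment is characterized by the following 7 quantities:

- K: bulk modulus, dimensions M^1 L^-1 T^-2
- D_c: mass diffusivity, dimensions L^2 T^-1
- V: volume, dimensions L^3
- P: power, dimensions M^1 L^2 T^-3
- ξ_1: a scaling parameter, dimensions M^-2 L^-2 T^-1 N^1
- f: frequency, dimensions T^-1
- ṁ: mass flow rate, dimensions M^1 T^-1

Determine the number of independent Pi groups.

3

There are 7 variables and 4 base dimensions (M, L, T, N).
The dimension matrix has rank 4.
Independent dimensionless groups: 7 − 4 = 3.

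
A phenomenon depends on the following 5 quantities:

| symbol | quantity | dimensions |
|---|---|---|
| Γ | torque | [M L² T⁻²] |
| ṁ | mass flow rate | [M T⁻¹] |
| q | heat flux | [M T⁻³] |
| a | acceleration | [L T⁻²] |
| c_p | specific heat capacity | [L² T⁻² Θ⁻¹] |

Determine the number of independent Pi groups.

There are 5 variables and 4 base dimensions (M, L, T, Θ).
The dimension matrix has rank 4.
Independent dimensionless groups: 5 − 4 = 1.

1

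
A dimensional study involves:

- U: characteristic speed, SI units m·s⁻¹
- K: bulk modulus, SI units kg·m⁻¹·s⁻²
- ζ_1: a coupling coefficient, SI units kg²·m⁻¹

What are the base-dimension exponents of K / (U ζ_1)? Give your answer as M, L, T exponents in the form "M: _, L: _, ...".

M: -1, L: -1, T: -1

Collect each base-dimension exponent across the product:
  M: −(0) + (1) − (2) = -1
  L: −(1) + (-1) − (-1) = -1
  T: −(-1) + (-2) − (0) = -1
So the dimensions are [M⁻¹ L⁻¹ T⁻¹].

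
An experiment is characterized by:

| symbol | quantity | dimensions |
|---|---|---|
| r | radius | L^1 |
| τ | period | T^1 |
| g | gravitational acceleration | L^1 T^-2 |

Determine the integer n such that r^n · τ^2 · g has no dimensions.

Balance the L exponent: (1)·n from r, plus 2·(0) + (1) = 1 from the rest, must sum to zero.
n + 1 = 0, so n = -1.

-1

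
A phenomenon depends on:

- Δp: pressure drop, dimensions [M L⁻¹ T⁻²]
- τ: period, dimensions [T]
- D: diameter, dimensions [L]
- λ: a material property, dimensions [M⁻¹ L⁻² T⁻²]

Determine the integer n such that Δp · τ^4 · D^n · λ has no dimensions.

Balance the L exponent: (1)·n from D, plus (-1) + 4·(0) + (-2) = -3 from the rest, must sum to zero.
n − 3 = 0, so n = 3.

3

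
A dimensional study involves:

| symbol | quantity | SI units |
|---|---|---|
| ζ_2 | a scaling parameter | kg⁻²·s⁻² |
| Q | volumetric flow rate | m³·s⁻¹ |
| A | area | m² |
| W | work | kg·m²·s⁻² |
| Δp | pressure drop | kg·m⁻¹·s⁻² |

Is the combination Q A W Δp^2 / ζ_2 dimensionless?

no

Sum the exponent of each base dimension across the product:
  M: −[ζ_2]_M + [Q]_M + [A]_M + [W]_M + 2·[Δp]_M = −(-2) + (0) + (0) + (1) + 2·(1) = 5
  L: −[ζ_2]_L + [Q]_L + [A]_L + [W]_L + 2·[Δp]_L = −(0) + (3) + (2) + (2) + 2·(-1) = 5
  T: −[ζ_2]_T + [Q]_T + [A]_T + [W]_T + 2·[Δp]_T = −(-2) + (-1) + (0) + (-2) + 2·(-2) = -5
Net dimensions [M⁵ L⁵ T⁻⁵] ≠ [1] — not dimensionless.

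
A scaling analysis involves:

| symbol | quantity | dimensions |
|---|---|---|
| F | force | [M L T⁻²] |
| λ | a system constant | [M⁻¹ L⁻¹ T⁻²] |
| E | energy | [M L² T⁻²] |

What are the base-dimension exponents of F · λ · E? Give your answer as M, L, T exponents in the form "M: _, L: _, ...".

M: 1, L: 2, T: -6

Collect each base-dimension exponent across the product:
  M: (1) + (-1) + (1) = 1
  L: (1) + (-1) + (2) = 2
  T: (-2) + (-2) + (-2) = -6
So the dimensions are [M L² T⁻⁶].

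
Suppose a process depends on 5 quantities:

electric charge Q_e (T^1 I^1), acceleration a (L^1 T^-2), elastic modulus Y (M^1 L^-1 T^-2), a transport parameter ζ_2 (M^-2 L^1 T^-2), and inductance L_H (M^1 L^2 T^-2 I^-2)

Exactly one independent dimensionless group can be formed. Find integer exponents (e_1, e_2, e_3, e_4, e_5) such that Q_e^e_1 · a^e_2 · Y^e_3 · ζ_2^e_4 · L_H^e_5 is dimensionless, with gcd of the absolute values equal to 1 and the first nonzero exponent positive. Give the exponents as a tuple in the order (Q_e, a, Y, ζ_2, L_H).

M: e_1·(0) + e_2·(0) + e_3·(1) + e_4·(-2) + e_5·(1) = 0
L: e_1·(0) + e_2·(1) + e_3·(-1) + e_4·(1) + e_5·(2) = 0
T: e_1·(1) + e_2·(-2) + e_3·(-2) + e_4·(-2) + e_5·(-2) = 0
I: e_1·(1) + e_2·(0) + e_3·(0) + e_4·(0) + e_5·(-2) = 0
Solving this homogeneous linear system for the smallest-integer solution (first nonzero entry positive) gives (2, -2, 1, 1, 1).

(2, -2, 1, 1, 1)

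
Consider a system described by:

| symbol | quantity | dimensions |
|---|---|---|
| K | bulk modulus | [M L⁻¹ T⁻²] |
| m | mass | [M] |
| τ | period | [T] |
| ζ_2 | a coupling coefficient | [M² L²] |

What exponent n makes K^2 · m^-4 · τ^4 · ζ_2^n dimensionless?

1

Balance the M exponent: (2)·n from ζ_2, plus 2·(1) − 4·(1) + 4·(0) = -2 from the rest, must sum to zero.
2n − 2 = 0, so n = 1.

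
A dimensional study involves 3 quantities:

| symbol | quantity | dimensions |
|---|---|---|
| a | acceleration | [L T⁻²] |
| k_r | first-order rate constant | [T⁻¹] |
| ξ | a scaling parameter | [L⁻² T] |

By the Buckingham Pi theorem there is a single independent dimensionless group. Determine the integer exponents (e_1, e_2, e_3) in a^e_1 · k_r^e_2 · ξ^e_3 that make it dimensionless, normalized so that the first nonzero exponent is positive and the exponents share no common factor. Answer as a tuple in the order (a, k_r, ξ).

L: e_1·(1) + e_2·(0) + e_3·(-2) = 0
T: e_1·(-2) + e_2·(-1) + e_3·(1) = 0
Solving this homogeneous linear system for the smallest-integer solution (first nonzero entry positive) gives (2, -3, 1).

(2, -3, 1)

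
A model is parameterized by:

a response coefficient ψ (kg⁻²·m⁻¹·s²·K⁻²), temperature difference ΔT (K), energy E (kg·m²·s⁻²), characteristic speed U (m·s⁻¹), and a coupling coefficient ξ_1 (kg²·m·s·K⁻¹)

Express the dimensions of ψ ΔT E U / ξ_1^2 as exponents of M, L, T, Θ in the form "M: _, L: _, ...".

Collect each base-dimension exponent across the product:
  M: (-2) + (0) + (1) + (0) − 2·(2) = -5
  L: (-1) + (0) + (2) + (1) − 2·(1) = 0
  T: (2) + (0) + (-2) + (-1) − 2·(1) = -3
  Θ: (-2) + (1) + (0) + (0) − 2·(-1) = 1
So the dimensions are [M⁻⁵ T⁻³ Θ].

M: -5, L: 0, T: -3, Θ: 1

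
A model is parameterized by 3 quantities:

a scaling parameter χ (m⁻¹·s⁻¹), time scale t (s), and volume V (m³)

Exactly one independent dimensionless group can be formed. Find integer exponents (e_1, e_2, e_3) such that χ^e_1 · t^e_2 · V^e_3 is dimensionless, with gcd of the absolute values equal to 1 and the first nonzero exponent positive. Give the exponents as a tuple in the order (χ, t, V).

L: e_1·(-1) + e_2·(0) + e_3·(3) = 0
T: e_1·(-1) + e_2·(1) + e_3·(0) = 0
Solving this homogeneous linear system for the smallest-integer solution (first nonzero entry positive) gives (3, 3, 1).

(3, 3, 1)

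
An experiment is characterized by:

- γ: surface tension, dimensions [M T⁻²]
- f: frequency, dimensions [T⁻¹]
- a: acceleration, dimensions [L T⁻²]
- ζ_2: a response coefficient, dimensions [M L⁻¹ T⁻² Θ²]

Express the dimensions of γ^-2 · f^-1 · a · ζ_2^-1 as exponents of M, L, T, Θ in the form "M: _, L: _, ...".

Collect each base-dimension exponent across the product:
  M: −2·(1) − (0) + (0) − (1) = -3
  L: −2·(0) − (0) + (1) − (-1) = 2
  T: −2·(-2) − (-1) + (-2) − (-2) = 5
  Θ: −2·(0) − (0) + (0) − (2) = -2
So the dimensions are [M⁻³ L² T⁵ Θ⁻²].

M: -3, L: 2, T: 5, Θ: -2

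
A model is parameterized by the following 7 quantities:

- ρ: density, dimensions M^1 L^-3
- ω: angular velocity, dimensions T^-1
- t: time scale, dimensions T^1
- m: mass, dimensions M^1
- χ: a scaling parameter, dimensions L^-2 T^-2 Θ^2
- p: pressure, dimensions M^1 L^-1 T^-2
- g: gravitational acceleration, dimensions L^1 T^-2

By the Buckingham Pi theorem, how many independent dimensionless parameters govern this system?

3

There are 7 variables and 4 base dimensions (M, L, T, Θ).
The dimension matrix has rank 4.
Independent dimensionless groups: 7 − 4 = 3.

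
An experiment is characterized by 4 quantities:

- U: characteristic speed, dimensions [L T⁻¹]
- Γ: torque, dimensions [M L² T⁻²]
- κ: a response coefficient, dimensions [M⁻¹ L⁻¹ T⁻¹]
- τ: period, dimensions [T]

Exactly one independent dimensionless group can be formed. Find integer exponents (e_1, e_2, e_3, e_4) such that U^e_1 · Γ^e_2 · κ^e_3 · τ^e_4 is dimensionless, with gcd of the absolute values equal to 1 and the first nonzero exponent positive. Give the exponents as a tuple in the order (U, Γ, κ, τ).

M: e_1·(0) + e_2·(1) + e_3·(-1) + e_4·(0) = 0
L: e_1·(1) + e_2·(2) + e_3·(-1) + e_4·(0) = 0
T: e_1·(-1) + e_2·(-2) + e_3·(-1) + e_4·(1) = 0
Solving this homogeneous linear system for the smallest-integer solution (first nonzero entry positive) gives (1, -1, -1, -2).

(1, -1, -1, -2)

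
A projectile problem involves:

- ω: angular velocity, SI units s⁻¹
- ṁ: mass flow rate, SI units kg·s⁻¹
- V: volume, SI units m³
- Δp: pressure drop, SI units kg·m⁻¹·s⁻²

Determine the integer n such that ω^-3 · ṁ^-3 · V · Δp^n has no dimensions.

3

Balance the M exponent: (1)·n from Δp, plus −3·(0) − 3·(1) + (0) = -3 from the rest, must sum to zero.
n − 3 = 0, so n = 3.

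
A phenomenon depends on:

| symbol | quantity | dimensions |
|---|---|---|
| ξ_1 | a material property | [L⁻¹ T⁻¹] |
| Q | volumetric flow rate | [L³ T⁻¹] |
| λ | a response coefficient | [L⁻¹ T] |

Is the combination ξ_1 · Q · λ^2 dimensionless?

Sum the exponent of each base dimension across the product:
  L: [ξ_1]_L + [Q]_L + 2·[λ]_L = (-1) + (3) + 2·(-1) = 0
  T: [ξ_1]_T + [Q]_T + 2·[λ]_T = (-1) + (-1) + 2·(1) = 0
All base exponents vanish — dimensionless.

yes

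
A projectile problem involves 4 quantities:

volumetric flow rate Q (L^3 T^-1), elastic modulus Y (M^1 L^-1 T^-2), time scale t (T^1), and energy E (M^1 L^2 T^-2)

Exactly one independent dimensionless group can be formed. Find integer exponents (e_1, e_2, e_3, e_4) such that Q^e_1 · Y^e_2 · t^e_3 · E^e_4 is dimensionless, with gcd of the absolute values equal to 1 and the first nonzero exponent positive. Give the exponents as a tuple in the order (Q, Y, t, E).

M: e_1·(0) + e_2·(1) + e_3·(0) + e_4·(1) = 0
L: e_1·(3) + e_2·(-1) + e_3·(0) + e_4·(2) = 0
T: e_1·(-1) + e_2·(-2) + e_3·(1) + e_4·(-2) = 0
Solving this homogeneous linear system for the smallest-integer solution (first nonzero entry positive) gives (1, 1, 1, -1).

(1, 1, 1, -1)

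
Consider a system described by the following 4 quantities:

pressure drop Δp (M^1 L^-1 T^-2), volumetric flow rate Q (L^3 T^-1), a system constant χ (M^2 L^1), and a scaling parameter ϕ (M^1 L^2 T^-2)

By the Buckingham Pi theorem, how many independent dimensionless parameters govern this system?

1

There are 4 variables and 3 base dimensions (M, L, T).
The dimension matrix has rank 3.
Independent dimensionless groups: 4 − 3 = 1.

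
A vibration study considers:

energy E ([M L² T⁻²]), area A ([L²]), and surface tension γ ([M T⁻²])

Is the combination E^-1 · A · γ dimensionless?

Sum the exponent of each base dimension across the product:
  M: −[E]_M + [A]_M + [γ]_M = −(1) + (0) + (1) = 0
  L: −[E]_L + [A]_L + [γ]_L = −(2) + (2) + (0) = 0
  T: −[E]_T + [A]_T + [γ]_T = −(-2) + (0) + (-2) = 0
All base exponents vanish — dimensionless.

yes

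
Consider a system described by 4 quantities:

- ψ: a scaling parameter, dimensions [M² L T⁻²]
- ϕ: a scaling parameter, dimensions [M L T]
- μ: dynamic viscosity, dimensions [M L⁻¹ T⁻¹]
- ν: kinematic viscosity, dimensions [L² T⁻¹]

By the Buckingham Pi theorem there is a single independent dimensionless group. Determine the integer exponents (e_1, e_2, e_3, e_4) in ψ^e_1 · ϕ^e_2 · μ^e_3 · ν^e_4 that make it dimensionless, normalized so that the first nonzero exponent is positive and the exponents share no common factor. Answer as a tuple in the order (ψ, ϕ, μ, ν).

(2, -1, -3, -2)

M: e_1·(2) + e_2·(1) + e_3·(1) + e_4·(0) = 0
L: e_1·(1) + e_2·(1) + e_3·(-1) + e_4·(2) = 0
T: e_1·(-2) + e_2·(1) + e_3·(-1) + e_4·(-1) = 0
Solving this homogeneous linear system for the smallest-integer solution (first nonzero entry positive) gives (2, -1, -3, -2).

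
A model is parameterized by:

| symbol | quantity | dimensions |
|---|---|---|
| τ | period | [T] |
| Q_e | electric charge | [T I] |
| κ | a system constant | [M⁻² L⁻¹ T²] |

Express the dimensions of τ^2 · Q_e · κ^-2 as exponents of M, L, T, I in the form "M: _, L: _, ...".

Collect each base-dimension exponent across the product:
  M: 2·(0) + (0) − 2·(-2) = 4
  L: 2·(0) + (0) − 2·(-1) = 2
  T: 2·(1) + (1) − 2·(2) = -1
  I: 2·(0) + (1) − 2·(0) = 1
So the dimensions are [M⁴ L² T⁻¹ I].

M: 4, L: 2, T: -1, I: 1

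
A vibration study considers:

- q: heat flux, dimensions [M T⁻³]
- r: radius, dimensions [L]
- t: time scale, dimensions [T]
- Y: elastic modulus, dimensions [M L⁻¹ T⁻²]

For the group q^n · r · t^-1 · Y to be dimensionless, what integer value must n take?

Balance the M exponent: (1)·n from q, plus (0) − (0) + (1) = 1 from the rest, must sum to zero.
n + 1 = 0, so n = -1.

-1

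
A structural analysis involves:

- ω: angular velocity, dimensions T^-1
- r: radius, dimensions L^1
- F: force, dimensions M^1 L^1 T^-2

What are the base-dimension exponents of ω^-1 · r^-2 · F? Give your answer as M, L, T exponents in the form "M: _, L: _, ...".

M: 1, L: -1, T: -1

Collect each base-dimension exponent across the product:
  M: −(0) − 2·(0) + (1) = 1
  L: −(0) − 2·(1) + (1) = -1
  T: −(-1) − 2·(0) + (-2) = -1
So the dimensions are [M L⁻¹ T⁻¹].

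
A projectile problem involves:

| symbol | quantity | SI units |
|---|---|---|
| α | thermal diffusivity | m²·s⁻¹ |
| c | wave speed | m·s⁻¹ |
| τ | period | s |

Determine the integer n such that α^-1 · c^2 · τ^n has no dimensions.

1

Balance the T exponent: (1)·n from τ, plus −(-1) + 2·(-1) = -1 from the rest, must sum to zero.
n − 1 = 0, so n = 1.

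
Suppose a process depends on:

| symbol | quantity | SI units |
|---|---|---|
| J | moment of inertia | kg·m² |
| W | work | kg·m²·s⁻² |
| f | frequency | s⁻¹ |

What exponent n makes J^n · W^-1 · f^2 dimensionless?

1

Balance the M exponent: (1)·n from J, plus −(1) + 2·(0) = -1 from the rest, must sum to zero.
n − 1 = 0, so n = 1.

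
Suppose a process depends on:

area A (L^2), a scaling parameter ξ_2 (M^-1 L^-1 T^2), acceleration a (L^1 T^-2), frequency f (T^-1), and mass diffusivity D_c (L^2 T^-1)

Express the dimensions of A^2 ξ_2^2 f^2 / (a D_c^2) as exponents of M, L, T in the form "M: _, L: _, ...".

M: -2, L: -3, T: 6

Collect each base-dimension exponent across the product:
  M: 2·(0) + 2·(-1) − (0) + 2·(0) − 2·(0) = -2
  L: 2·(2) + 2·(-1) − (1) + 2·(0) − 2·(2) = -3
  T: 2·(0) + 2·(2) − (-2) + 2·(-1) − 2·(-1) = 6
So the dimensions are [M⁻² L⁻³ T⁶].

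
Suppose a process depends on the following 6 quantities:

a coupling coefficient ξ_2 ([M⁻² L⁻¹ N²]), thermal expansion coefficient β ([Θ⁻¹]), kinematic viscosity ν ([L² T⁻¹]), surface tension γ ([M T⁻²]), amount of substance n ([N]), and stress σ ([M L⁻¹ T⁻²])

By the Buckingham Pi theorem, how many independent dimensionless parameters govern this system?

There are 6 variables and 5 base dimensions (M, L, T, Θ, N).
The dimension matrix has rank 5.
Independent dimensionless groups: 6 − 5 = 1.

1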